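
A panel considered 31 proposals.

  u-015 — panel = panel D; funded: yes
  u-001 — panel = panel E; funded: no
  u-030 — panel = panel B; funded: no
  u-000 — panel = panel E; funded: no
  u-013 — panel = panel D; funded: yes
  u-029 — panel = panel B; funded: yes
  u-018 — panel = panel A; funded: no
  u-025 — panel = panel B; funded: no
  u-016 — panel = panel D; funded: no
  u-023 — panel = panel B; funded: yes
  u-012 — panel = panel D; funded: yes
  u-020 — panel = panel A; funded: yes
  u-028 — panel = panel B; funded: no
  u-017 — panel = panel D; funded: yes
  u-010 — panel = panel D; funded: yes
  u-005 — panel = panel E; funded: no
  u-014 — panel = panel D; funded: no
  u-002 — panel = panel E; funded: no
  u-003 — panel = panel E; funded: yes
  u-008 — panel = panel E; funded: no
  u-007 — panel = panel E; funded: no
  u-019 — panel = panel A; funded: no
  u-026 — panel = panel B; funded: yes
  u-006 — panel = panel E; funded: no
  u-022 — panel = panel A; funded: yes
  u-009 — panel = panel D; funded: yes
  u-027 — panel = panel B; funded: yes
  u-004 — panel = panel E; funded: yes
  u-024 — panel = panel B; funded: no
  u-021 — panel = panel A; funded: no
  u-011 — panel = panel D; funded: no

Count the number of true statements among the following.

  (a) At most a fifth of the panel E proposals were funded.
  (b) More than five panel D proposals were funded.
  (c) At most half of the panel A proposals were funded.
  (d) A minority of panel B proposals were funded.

(a) panel E: |A| = 9, |A ∩ B| = 2; needs |A ∩ B| / |A| ≤ 1/5 — false.
(b) panel D: |A| = 9, |A ∩ B| = 6; needs |A ∩ B| > 5 — true.
(c) panel A: |A| = 5, |A ∩ B| = 2; needs |A ∩ B| ≤ |A ∖ B| — true.
(d) panel B: |A| = 8, |A ∩ B| = 4; needs |A ∩ B| < |A ∖ B| — false.

2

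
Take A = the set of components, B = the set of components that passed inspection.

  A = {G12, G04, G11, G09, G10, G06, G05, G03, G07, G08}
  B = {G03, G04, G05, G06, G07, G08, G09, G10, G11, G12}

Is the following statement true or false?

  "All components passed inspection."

'All components passed inspection' holds iff A ⊆ B, i.e. every element of A is in B (|A ∖ B| = 0).
A (the restrictor) = {G12, G04, G11, G09, G10, G06, G05, G03, G07, G08}, |A| = 10.
A ∖ B = {}, so |A ∖ B| = 0.
So the statement is true.

True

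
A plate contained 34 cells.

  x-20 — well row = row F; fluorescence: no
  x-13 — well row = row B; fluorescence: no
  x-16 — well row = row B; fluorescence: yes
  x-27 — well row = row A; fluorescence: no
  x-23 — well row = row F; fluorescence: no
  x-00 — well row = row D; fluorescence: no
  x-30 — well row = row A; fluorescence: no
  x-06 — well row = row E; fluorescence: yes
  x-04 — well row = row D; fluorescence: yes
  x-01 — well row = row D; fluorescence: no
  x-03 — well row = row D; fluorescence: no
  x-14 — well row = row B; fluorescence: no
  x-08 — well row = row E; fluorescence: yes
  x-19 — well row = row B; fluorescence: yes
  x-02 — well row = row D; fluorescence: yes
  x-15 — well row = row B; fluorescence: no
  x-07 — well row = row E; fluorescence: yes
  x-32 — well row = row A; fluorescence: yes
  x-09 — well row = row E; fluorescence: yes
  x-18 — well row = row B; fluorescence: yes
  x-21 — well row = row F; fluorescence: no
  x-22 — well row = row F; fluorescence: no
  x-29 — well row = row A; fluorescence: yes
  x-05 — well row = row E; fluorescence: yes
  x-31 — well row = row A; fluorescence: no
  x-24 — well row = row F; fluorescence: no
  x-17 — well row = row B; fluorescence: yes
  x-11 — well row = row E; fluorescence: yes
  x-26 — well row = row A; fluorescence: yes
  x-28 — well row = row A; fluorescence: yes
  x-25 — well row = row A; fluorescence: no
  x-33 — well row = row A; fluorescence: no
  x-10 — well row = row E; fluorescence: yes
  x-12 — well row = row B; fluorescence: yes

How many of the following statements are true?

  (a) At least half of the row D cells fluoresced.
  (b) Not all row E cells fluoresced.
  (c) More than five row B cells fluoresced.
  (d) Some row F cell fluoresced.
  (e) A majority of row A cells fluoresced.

0

(a) row D: |A| = 5, |A ∩ B| = 2; needs |A ∩ B| ≥ |A ∖ B| — false.
(b) row E: |A| = 7, |A ∩ B| = 7; needs A ⊄ B (|A ∖ B| ≥ 1) — false.
(c) row B: |A| = 8, |A ∩ B| = 5; needs |A ∩ B| > 5 — false.
(d) row F: |A| = 5, |A ∩ B| = 0; needs A ∩ B ≠ ∅ (|A ∩ B| ≥ 1) — false.
(e) row A: |A| = 9, |A ∩ B| = 4; needs |A ∩ B| > |A ∖ B| — false.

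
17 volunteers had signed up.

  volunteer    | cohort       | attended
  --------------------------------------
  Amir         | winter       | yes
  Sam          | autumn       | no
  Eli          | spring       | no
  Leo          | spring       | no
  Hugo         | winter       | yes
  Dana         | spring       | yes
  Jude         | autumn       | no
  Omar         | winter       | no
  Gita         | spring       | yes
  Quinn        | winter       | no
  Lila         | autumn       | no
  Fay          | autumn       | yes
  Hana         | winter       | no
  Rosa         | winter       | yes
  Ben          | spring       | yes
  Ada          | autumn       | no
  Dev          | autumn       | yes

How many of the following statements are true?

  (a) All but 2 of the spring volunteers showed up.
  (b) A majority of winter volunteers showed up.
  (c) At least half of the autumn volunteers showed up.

1

(a) spring: |A| = 5, |A ∩ B| = 3; needs |A ∖ B| = 2 — true.
(b) winter: |A| = 6, |A ∩ B| = 3; needs |A ∩ B| > |A ∖ B| — false.
(c) autumn: |A| = 6, |A ∩ B| = 2; needs |A ∩ B| ≥ |A ∖ B| — false.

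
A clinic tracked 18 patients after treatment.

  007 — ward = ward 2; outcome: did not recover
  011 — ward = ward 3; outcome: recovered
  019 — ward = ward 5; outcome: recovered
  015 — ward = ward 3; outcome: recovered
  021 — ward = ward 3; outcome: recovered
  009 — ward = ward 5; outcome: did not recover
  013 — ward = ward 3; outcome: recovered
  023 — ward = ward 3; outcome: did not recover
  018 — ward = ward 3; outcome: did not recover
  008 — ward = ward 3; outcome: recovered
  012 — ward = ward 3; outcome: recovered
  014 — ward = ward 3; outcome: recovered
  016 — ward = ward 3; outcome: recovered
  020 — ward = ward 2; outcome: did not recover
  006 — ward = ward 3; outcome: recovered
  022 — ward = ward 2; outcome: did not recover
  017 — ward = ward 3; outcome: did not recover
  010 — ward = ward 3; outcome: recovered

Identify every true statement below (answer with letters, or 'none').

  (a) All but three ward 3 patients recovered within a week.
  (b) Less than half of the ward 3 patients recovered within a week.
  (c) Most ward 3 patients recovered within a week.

(a), (c)

|A| = 13, |A ∩ B| = 10, |A ∖ B| = 3.
(a) |A ∖ B| = 3: holds.
(b) |A ∩ B| < |A ∖ B|: fails.
(c) |A ∩ B| > |A ∖ B|: holds.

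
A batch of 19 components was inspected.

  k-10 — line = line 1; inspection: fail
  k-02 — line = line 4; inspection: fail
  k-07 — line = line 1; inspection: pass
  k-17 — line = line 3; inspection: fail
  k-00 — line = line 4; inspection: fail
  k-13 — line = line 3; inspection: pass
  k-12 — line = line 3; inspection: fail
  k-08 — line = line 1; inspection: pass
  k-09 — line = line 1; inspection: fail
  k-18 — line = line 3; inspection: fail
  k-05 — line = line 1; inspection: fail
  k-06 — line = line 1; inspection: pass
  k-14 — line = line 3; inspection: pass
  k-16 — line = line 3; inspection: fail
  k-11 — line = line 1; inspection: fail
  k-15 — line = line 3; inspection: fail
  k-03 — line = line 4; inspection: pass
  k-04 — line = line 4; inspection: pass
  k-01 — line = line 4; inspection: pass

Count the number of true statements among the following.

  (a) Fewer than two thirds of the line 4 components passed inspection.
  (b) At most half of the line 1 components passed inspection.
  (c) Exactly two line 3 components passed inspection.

(a) line 4: |A| = 5, |A ∩ B| = 3; needs |A ∩ B| / |A| < 2/3 — true.
(b) line 1: |A| = 7, |A ∩ B| = 3; needs |A ∩ B| ≤ |A ∖ B| — true.
(c) line 3: |A| = 7, |A ∩ B| = 2; needs |A ∩ B| = 2 — true.

3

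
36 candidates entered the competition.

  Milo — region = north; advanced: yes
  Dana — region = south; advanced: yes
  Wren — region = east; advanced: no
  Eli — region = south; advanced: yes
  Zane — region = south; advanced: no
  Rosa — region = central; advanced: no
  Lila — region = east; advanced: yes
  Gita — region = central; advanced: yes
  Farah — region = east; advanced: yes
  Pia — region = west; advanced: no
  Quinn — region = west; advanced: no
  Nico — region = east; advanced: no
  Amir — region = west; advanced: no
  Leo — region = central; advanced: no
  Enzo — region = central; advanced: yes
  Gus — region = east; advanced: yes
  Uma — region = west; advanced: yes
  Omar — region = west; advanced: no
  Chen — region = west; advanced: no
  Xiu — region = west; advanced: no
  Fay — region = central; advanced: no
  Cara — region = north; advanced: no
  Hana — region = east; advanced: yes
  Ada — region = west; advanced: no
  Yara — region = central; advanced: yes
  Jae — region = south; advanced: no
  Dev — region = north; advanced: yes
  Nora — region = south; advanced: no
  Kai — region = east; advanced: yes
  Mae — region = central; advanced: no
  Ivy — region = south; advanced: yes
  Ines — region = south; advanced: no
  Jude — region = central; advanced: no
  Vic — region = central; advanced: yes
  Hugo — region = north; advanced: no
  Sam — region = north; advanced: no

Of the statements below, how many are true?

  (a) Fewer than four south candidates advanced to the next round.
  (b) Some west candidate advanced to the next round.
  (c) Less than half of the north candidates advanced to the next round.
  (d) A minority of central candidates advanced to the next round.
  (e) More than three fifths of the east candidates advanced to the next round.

(a) south: |A| = 7, |A ∩ B| = 3; needs |A ∩ B| < 4 — true.
(b) west: |A| = 8, |A ∩ B| = 1; needs A ∩ B ≠ ∅ (|A ∩ B| ≥ 1) — true.
(c) north: |A| = 5, |A ∩ B| = 2; needs |A ∩ B| < |A ∖ B| — true.
(d) central: |A| = 9, |A ∩ B| = 4; needs |A ∩ B| < |A ∖ B| — true.
(e) east: |A| = 7, |A ∩ B| = 5; needs |A ∩ B| / |A| > 3/5 — true.

5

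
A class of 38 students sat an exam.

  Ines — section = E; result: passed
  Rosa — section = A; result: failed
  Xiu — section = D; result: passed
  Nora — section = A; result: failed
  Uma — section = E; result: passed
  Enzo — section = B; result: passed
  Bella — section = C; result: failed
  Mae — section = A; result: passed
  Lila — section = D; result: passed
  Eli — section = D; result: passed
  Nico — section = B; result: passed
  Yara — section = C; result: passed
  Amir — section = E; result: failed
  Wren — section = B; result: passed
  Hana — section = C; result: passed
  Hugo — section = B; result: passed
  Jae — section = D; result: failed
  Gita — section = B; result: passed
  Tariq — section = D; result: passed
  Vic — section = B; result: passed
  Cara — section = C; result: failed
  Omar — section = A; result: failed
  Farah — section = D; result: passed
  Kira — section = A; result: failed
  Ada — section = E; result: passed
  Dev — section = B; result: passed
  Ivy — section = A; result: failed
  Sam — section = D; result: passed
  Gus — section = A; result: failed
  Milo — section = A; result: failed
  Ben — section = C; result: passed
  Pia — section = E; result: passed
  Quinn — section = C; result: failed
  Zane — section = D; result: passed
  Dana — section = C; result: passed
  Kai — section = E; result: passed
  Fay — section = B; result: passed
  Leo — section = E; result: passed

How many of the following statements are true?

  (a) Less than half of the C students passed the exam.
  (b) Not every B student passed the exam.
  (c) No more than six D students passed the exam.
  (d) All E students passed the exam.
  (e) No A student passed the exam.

0

(a) C: |A| = 7, |A ∩ B| = 4; needs |A ∩ B| < |A ∖ B| — false.
(b) B: |A| = 8, |A ∩ B| = 8; needs A ⊄ B (|A ∖ B| ≥ 1) — false.
(c) D: |A| = 8, |A ∩ B| = 7; needs |A ∩ B| ≤ 6 — false.
(d) E: |A| = 7, |A ∩ B| = 6; needs A ⊆ B, i.e. every element of A is in B (|A ∖ B| = 0) — false.
(e) A: |A| = 8, |A ∩ B| = 1; needs A ∩ B = ∅ (|A ∩ B| = 0) — false.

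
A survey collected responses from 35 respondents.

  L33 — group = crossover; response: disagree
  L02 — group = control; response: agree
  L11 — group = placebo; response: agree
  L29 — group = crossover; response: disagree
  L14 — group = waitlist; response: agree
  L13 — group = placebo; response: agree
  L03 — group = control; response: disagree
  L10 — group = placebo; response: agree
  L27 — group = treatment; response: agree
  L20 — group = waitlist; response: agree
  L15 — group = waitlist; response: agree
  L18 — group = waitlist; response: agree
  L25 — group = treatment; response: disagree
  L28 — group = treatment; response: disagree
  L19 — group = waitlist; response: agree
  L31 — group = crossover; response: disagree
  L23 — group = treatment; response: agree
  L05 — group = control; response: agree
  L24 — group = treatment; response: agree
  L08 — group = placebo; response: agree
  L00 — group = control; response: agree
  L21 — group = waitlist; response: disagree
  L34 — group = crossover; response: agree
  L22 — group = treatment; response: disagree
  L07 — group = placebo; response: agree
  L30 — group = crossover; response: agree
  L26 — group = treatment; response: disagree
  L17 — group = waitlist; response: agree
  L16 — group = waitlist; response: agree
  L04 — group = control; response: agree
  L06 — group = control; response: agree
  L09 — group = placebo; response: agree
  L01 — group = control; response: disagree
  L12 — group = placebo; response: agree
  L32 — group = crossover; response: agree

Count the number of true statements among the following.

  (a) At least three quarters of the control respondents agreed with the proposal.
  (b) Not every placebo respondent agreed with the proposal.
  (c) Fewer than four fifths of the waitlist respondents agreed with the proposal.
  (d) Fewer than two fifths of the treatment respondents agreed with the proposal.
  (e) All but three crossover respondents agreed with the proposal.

1

(a) control: |A| = 7, |A ∩ B| = 5; needs |A ∩ B| / |A| ≥ 3/4 — false.
(b) placebo: |A| = 7, |A ∩ B| = 7; needs A ⊄ B (|A ∖ B| ≥ 1) — false.
(c) waitlist: |A| = 8, |A ∩ B| = 7; needs |A ∩ B| / |A| < 4/5 — false.
(d) treatment: |A| = 7, |A ∩ B| = 3; needs |A ∩ B| / |A| < 2/5 — false.
(e) crossover: |A| = 6, |A ∩ B| = 3; needs |A ∖ B| = 3 — true.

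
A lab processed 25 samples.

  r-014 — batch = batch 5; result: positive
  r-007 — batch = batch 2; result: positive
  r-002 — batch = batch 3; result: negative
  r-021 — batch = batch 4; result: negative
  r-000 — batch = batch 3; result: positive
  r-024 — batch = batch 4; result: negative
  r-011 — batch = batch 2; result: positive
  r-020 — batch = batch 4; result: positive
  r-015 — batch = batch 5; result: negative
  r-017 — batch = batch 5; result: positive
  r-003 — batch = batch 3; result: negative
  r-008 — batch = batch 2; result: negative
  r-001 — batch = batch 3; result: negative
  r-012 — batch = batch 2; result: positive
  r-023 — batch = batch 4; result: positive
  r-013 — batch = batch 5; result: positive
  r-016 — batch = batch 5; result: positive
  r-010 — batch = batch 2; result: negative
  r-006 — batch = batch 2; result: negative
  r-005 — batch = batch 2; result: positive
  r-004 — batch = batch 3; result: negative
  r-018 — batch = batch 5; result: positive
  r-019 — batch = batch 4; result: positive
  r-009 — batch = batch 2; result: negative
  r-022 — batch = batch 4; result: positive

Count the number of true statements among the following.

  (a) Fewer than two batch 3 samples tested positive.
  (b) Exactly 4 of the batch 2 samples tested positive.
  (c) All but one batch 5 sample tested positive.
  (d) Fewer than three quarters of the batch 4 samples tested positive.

4

(a) batch 3: |A| = 5, |A ∩ B| = 1; needs |A ∩ B| < 2 — true.
(b) batch 2: |A| = 8, |A ∩ B| = 4; needs |A ∩ B| = 4 — true.
(c) batch 5: |A| = 6, |A ∩ B| = 5; needs |A ∖ B| = 1 — true.
(d) batch 4: |A| = 6, |A ∩ B| = 4; needs |A ∩ B| / |A| < 3/4 — true.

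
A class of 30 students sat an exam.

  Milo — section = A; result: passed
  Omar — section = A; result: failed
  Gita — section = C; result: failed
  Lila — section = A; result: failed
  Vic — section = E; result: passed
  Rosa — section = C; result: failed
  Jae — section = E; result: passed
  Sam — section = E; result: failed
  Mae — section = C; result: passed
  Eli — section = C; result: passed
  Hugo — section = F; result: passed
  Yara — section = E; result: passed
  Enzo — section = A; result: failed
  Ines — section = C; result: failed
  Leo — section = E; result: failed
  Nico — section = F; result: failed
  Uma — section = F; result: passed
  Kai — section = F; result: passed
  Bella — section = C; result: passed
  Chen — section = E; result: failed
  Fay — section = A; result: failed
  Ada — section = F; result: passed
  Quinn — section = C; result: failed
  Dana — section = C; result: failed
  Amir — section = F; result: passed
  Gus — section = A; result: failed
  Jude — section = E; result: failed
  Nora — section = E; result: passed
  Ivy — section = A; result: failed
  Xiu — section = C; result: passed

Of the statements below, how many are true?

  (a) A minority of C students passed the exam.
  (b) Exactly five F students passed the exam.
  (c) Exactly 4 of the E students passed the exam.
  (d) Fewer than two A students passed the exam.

4

(a) C: |A| = 9, |A ∩ B| = 4; needs |A ∩ B| < |A ∖ B| — true.
(b) F: |A| = 6, |A ∩ B| = 5; needs |A ∩ B| = 5 — true.
(c) E: |A| = 8, |A ∩ B| = 4; needs |A ∩ B| = 4 — true.
(d) A: |A| = 7, |A ∩ B| = 1; needs |A ∩ B| < 2 — true.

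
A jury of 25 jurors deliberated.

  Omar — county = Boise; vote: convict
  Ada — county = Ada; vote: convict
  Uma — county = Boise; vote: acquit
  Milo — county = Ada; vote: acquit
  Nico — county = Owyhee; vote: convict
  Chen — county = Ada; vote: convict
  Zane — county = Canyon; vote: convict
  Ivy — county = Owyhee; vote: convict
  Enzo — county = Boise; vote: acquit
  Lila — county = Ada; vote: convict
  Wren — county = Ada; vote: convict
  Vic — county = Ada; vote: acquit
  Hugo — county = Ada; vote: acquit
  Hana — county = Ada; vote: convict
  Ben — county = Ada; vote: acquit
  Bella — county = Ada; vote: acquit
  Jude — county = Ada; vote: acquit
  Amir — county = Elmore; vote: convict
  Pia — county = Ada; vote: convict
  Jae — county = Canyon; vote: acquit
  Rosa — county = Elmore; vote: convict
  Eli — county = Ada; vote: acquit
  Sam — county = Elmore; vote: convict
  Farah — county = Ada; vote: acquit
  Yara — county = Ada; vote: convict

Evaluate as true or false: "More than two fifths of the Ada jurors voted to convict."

True

Truth condition: |A ∩ B| / |A| > 2/5.
|A| = 15, |A ∩ B| = 7, |A ∖ B| = 8.
|A ∩ B|/|A| = 7/15, so the statement is true.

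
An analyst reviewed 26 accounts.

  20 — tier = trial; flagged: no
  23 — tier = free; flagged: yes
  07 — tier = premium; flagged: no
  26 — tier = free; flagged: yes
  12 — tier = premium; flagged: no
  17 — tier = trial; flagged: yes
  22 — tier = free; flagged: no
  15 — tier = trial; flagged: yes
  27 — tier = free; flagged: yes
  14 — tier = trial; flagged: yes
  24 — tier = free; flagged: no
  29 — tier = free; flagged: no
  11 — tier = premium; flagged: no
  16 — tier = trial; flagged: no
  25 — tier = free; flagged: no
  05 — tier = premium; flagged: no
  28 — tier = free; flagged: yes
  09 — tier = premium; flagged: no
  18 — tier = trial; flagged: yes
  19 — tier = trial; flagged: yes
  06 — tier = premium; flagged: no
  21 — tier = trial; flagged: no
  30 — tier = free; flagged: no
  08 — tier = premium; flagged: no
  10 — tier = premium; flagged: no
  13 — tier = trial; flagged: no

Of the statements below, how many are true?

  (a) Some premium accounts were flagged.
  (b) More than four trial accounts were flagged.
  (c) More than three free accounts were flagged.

(a) premium: |A| = 8, |A ∩ B| = 0; needs A ∩ B ≠ ∅ (|A ∩ B| ≥ 1) — false.
(b) trial: |A| = 9, |A ∩ B| = 5; needs |A ∩ B| > 4 — true.
(c) free: |A| = 9, |A ∩ B| = 4; needs |A ∩ B| > 3 — true.

2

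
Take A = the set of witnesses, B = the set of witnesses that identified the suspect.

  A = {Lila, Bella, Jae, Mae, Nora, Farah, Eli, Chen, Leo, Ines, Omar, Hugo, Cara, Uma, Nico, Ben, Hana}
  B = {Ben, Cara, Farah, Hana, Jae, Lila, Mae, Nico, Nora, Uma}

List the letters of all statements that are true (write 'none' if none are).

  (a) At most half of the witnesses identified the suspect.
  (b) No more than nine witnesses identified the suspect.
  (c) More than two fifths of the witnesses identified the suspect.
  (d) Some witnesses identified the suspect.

|A| = 17, |A ∩ B| = 10, |A ∖ B| = 7.
(a) |A ∩ B| ≤ |A ∖ B|: fails.
(b) |A ∩ B| ≤ 9: fails.
(c) |A ∩ B| / |A| > 2/5: holds.
(d) A ∩ B ≠ ∅ (|A ∩ B| ≥ 1): holds.

(c), (d)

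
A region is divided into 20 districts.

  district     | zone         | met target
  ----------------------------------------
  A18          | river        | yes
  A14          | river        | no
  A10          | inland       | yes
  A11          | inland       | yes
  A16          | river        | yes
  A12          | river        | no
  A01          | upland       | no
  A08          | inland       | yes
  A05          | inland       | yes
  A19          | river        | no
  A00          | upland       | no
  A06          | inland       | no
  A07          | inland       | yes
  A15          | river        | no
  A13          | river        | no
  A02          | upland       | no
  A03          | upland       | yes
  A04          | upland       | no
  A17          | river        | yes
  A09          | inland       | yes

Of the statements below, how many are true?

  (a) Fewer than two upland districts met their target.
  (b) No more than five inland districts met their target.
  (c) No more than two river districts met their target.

1

(a) upland: |A| = 5, |A ∩ B| = 1; needs |A ∩ B| < 2 — true.
(b) inland: |A| = 7, |A ∩ B| = 6; needs |A ∩ B| ≤ 5 — false.
(c) river: |A| = 8, |A ∩ B| = 3; needs |A ∩ B| ≤ 2 — false.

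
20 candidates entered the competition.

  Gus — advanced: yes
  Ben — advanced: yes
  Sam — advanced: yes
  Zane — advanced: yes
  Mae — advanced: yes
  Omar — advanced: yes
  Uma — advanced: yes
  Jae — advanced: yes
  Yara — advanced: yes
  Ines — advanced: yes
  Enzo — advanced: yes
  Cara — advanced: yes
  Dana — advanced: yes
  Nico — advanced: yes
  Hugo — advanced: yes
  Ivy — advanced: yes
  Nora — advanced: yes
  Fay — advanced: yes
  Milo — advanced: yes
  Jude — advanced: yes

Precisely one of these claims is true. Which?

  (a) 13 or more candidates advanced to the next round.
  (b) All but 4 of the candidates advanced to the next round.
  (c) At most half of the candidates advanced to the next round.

|A| = 20, |A ∩ B| = 20, |A ∖ B| = 0.
(a) requires |A ∩ B| ≥ 13: true.
(b) requires |A ∖ B| = 4: false.
(c) requires |A ∩ B| ≤ |A ∖ B|: false.

(a)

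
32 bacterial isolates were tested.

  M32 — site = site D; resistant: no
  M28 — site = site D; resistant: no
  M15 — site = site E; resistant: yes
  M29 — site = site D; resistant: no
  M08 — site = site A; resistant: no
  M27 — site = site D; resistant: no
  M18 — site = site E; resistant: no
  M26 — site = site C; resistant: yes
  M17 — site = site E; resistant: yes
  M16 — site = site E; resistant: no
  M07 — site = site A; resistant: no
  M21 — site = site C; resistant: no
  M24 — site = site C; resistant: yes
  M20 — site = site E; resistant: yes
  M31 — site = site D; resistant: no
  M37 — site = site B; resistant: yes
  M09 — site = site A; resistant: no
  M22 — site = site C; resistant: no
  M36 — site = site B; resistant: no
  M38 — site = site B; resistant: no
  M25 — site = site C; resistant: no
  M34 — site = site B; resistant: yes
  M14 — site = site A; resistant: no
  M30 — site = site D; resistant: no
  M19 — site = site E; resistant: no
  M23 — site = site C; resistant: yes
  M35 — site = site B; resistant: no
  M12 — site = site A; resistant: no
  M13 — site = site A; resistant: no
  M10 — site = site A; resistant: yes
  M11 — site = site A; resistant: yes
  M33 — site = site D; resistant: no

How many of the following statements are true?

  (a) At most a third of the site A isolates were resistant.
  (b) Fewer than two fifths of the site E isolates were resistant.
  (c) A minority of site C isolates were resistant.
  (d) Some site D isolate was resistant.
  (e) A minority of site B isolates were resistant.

2

(a) site A: |A| = 8, |A ∩ B| = 2; needs |A ∩ B| / |A| ≤ 1/3 — true.
(b) site E: |A| = 6, |A ∩ B| = 3; needs |A ∩ B| / |A| < 2/5 — false.
(c) site C: |A| = 6, |A ∩ B| = 3; needs |A ∩ B| < |A ∖ B| — false.
(d) site D: |A| = 7, |A ∩ B| = 0; needs A ∩ B ≠ ∅ (|A ∩ B| ≥ 1) — false.
(e) site B: |A| = 5, |A ∩ B| = 2; needs |A ∩ B| < |A ∖ B| — true.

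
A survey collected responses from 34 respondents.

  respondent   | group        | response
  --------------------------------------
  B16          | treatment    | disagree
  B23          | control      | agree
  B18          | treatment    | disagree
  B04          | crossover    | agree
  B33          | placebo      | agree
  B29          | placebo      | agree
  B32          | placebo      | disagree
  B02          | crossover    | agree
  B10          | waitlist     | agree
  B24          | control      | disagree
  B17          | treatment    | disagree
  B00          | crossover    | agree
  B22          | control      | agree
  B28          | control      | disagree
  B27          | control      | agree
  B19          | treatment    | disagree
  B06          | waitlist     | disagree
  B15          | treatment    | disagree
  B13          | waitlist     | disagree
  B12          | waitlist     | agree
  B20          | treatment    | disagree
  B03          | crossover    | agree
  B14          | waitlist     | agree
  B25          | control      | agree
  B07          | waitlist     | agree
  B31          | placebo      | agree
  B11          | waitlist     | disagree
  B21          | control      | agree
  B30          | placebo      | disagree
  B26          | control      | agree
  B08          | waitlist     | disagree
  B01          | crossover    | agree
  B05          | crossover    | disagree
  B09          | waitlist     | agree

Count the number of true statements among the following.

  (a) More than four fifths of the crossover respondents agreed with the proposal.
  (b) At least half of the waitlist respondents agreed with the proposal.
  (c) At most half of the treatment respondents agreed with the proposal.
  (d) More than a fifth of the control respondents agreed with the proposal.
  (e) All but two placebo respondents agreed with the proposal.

5

(a) crossover: |A| = 6, |A ∩ B| = 5; needs |A ∩ B| / |A| > 4/5 — true.
(b) waitlist: |A| = 9, |A ∩ B| = 5; needs |A ∩ B| ≥ |A ∖ B| — true.
(c) treatment: |A| = 6, |A ∩ B| = 0; needs |A ∩ B| ≤ |A ∖ B| — true.
(d) control: |A| = 8, |A ∩ B| = 6; needs |A ∩ B| / |A| > 1/5 — true.
(e) placebo: |A| = 5, |A ∩ B| = 3; needs |A ∖ B| = 2 — true.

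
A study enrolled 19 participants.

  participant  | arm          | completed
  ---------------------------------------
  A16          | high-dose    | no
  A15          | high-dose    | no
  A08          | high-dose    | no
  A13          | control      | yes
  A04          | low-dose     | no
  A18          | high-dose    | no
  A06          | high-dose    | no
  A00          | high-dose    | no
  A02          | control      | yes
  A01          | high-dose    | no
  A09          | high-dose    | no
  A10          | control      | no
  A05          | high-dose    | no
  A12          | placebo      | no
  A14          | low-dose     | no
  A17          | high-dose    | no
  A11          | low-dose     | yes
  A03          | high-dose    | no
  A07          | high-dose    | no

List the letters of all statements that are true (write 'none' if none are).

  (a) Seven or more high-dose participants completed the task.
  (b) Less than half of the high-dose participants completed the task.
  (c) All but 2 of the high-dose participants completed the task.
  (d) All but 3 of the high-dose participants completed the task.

(b)

|A| = 12, |A ∩ B| = 0, |A ∖ B| = 12.
(a) |A ∩ B| ≥ 7: fails.
(b) |A ∩ B| < |A ∖ B|: holds.
(c) |A ∖ B| = 2: fails.
(d) |A ∖ B| = 3: fails.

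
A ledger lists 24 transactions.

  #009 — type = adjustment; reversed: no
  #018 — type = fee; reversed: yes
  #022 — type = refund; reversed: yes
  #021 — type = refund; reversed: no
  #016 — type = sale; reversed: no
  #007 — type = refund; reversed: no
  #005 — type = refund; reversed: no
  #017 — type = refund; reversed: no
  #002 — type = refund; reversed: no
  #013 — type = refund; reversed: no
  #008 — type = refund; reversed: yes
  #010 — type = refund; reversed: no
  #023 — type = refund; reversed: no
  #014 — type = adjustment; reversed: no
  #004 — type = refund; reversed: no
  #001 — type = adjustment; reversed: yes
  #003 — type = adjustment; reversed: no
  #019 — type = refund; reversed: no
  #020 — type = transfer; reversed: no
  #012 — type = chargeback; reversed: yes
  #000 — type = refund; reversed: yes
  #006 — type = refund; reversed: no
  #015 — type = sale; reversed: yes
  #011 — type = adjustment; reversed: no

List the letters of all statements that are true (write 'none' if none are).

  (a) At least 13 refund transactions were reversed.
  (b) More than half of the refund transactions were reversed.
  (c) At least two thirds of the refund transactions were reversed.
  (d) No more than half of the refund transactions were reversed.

|A| = 14, |A ∩ B| = 3, |A ∖ B| = 11.
(a) |A ∩ B| ≥ 13: fails.
(b) |A ∩ B| > |A ∖ B|: fails.
(c) |A ∩ B| / |A| ≥ 2/3: fails.
(d) |A ∩ B| ≤ |A ∖ B|: holds.

(d)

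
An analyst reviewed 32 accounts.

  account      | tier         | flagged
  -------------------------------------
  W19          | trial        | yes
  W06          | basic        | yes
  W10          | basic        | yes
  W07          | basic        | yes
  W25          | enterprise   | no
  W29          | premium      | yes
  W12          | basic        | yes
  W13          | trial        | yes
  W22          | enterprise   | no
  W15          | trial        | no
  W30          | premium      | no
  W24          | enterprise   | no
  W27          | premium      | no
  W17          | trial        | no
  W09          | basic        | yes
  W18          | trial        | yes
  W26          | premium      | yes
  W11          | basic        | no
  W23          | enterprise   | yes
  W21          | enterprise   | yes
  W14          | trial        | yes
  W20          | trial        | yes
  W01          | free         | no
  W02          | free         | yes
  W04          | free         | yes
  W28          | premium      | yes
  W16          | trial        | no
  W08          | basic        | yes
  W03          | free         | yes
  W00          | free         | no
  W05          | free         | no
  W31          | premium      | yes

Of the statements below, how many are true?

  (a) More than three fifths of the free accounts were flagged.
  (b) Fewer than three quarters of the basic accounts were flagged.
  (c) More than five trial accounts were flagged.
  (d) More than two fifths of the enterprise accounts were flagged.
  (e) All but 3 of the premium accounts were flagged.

(a) free: |A| = 6, |A ∩ B| = 3; needs |A ∩ B| / |A| > 3/5 — false.
(b) basic: |A| = 7, |A ∩ B| = 6; needs |A ∩ B| / |A| < 3/4 — false.
(c) trial: |A| = 8, |A ∩ B| = 5; needs |A ∩ B| > 5 — false.
(d) enterprise: |A| = 5, |A ∩ B| = 2; needs |A ∩ B| / |A| > 2/5 — false.
(e) premium: |A| = 6, |A ∩ B| = 4; needs |A ∖ B| = 3 — false.

0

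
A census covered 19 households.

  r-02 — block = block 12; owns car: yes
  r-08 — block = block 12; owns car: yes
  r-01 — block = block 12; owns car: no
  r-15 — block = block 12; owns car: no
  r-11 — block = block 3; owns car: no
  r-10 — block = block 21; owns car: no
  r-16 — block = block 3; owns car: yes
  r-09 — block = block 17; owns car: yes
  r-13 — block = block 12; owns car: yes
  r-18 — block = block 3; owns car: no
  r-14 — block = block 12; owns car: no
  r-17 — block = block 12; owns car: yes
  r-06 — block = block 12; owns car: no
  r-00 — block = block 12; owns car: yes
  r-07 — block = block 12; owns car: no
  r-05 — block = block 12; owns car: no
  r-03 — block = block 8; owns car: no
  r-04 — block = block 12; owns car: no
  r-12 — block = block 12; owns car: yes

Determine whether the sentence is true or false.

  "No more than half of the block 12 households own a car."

True

Truth condition: |A ∩ B| ≤ |A ∖ B|.
A (the restrictor) = {r-02, r-08, r-01, r-15, r-13, r-14, r-17, r-06, r-00, r-07, r-05, r-04, r-12}, |A| = 13.
A ∩ B = {r-02, r-08, r-13, r-17, r-00, r-12}, so |A ∩ B| = 6.
A ∖ B = {r-01, r-15, r-14, r-06, r-07, r-05, r-04}, so |A ∖ B| = 7.
6 < 7, so the statement is true.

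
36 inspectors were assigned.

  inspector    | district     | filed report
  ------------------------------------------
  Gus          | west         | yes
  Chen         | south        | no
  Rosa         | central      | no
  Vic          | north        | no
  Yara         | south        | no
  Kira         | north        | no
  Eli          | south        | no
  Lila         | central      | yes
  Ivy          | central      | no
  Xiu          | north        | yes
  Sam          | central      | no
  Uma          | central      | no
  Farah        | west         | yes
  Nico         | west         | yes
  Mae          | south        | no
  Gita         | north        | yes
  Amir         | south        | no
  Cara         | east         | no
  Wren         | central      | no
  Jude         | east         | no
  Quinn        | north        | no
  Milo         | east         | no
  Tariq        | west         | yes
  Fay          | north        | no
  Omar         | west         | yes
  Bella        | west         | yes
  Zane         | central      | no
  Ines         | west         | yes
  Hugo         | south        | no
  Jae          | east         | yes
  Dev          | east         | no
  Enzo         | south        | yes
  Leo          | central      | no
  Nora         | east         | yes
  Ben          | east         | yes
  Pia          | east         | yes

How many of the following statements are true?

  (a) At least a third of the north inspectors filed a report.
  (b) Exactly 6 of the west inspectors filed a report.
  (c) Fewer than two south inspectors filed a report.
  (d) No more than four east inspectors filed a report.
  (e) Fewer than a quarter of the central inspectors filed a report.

(a) north: |A| = 6, |A ∩ B| = 2; needs |A ∩ B| / |A| ≥ 1/3 — true.
(b) west: |A| = 7, |A ∩ B| = 7; needs |A ∩ B| = 6 — false.
(c) south: |A| = 7, |A ∩ B| = 1; needs |A ∩ B| < 2 — true.
(d) east: |A| = 8, |A ∩ B| = 4; needs |A ∩ B| ≤ 4 — true.
(e) central: |A| = 8, |A ∩ B| = 1; needs |A ∩ B| / |A| < 1/4 — true.

4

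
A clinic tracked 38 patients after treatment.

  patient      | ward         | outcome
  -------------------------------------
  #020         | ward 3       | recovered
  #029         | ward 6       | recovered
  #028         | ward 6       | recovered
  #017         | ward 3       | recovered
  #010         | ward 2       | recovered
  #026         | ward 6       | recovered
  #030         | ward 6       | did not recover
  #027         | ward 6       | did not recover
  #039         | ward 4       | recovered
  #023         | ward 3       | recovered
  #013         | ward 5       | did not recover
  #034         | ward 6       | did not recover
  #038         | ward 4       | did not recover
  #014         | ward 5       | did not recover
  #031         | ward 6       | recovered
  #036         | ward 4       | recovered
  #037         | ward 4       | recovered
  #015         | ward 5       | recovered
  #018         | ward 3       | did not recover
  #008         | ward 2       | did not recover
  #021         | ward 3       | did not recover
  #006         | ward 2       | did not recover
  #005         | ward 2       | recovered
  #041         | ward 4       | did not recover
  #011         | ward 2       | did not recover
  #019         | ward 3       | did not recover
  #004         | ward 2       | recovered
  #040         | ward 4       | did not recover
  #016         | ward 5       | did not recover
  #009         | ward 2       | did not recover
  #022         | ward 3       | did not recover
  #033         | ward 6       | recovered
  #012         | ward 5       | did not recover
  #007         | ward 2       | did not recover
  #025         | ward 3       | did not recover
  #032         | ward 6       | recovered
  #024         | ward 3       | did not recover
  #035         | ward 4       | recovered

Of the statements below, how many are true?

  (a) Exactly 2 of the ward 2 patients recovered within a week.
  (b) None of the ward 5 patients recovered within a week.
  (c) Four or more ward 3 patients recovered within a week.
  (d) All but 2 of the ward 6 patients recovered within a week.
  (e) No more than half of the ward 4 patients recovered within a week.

(a) ward 2: |A| = 8, |A ∩ B| = 3; needs |A ∩ B| = 2 — false.
(b) ward 5: |A| = 5, |A ∩ B| = 1; needs A ∩ B = ∅ (|A ∩ B| = 0) — false.
(c) ward 3: |A| = 9, |A ∩ B| = 3; needs |A ∩ B| ≥ 4 — false.
(d) ward 6: |A| = 9, |A ∩ B| = 6; needs |A ∖ B| = 2 — false.
(e) ward 4: |A| = 7, |A ∩ B| = 4; needs |A ∩ B| ≤ |A ∖ B| — false.

0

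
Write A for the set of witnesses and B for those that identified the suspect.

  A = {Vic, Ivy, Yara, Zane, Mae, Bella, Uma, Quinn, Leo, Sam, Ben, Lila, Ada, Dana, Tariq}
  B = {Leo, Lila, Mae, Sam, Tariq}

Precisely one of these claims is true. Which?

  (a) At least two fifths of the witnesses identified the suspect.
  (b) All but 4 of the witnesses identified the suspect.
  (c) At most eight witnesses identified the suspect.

|A| = 15, |A ∩ B| = 5, |A ∖ B| = 10.
(a) requires |A ∩ B| / |A| ≥ 2/5: false.
(b) requires |A ∖ B| = 4: false.
(c) requires |A ∩ B| ≤ 8: true.

(c)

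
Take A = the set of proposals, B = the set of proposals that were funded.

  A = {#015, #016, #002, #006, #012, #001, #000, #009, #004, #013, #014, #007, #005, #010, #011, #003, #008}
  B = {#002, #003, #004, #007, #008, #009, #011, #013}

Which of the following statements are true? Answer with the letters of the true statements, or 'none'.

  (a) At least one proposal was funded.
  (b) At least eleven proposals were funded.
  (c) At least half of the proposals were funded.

|A| = 17, |A ∩ B| = 8, |A ∖ B| = 9.
(a) A ∩ B ≠ ∅ (|A ∩ B| ≥ 1): holds.
(b) |A ∩ B| ≥ 11: fails.
(c) |A ∩ B| ≥ |A ∖ B|: fails.

(a)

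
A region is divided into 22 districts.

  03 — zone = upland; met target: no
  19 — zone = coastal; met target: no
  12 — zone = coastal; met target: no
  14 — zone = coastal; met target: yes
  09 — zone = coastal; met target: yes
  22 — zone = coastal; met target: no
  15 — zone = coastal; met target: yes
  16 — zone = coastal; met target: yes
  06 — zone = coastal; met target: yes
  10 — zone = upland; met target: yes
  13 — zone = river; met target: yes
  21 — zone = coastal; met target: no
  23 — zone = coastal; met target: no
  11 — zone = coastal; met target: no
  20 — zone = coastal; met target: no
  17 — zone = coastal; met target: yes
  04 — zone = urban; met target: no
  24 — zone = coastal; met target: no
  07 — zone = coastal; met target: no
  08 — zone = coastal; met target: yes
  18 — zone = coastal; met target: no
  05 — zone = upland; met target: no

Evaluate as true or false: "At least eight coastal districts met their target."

The determiner here denotes the relation: |A ∩ B| ≥ 8.
|A| = 17, |A ∩ B| = 7, |A ∖ B| = 10.
|A ∩ B| = 7, so the statement is false.

False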